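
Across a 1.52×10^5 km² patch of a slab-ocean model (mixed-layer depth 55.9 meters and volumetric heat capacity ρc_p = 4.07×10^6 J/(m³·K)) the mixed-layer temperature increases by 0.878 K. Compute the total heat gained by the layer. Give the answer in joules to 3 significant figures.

3.04×10^19 J

Areal heat capacity C = ρc_p × D = 4.07×10^6 × 55.9 = 2.28×10^8 J/(m²·K).
Heat per unit area: q = C ΔT = 2.28×10^8 × 0.878 = 2.00×10^8 J/m².
Total heat: Q = q × A = 2.00×10^8 × (1.52×10^5 × 10⁶ m²) = 3.04×10^19 J.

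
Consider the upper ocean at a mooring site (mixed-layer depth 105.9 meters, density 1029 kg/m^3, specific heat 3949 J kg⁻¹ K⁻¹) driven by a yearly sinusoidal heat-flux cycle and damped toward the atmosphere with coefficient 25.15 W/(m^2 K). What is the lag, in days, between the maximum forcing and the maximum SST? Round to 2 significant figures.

75 days

Areal heat capacity C = ρ c_p D = 1029 × 3949 × 105.9 = 4.30×10^8 J m⁻² K⁻¹.
ω = 2π / 3.15×10^7 s = 1.99×10^-7 s⁻¹.
Phase lag φ = arctan(Cω/λ) = arctan(85.7/25.15) = 1.29 rad.
Time lag = φ / ω = 1.29 / 1.99×10^-7 = 6.45×10^6 s = 74.7 days.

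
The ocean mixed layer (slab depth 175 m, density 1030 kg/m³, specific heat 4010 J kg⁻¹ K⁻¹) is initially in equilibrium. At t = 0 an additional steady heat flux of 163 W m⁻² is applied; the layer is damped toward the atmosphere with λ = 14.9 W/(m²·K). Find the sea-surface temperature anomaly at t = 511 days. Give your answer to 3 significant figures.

Areal heat capacity C = ρ c_p D = 1030 × 4010 × 175 = 7.23×10^8 J m⁻² K⁻¹.
τ = C / λ = 7.23×10^8 / 14.9 = 4.85×10^7 s.
Equilibrium anomaly ΔT_eq = F / λ = 163 / 14.9 = 10.9 K.
t = 511 days = 4.42×10^7 s, so t/τ = 0.910.
ΔT(t) = ΔT_eq (1 − e^(−t/τ)) = 10.9 × (1 − e^−0.910) = 6.54 K.

6.54 K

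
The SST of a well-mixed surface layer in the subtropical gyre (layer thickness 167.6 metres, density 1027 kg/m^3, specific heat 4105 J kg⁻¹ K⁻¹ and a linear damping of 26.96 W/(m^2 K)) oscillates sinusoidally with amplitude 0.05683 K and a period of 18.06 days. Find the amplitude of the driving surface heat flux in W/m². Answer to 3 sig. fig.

162

Areal heat capacity C = ρ c_p D = 1027 × 4105 × 167.6 = 7.07×10^8 J/(m^2 K).
ω = 2π / 1.56×10^6 s = 4.03×10^-6 s⁻¹.
√((Cω)² + λ²) = √((2850)² + 26.96²) = 2850 W/(m²·K).
F₀ = A × √((Cω)²+λ²) = 0.05683 × 2850 = 162 W/m².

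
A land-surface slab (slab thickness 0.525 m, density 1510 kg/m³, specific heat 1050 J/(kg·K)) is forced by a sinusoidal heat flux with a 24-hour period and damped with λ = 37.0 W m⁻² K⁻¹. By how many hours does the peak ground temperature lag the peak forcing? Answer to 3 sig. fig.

Areal heat capacity C = ρ c_p D = 1510 × 1050 × 0.525 = 8.32×10^5 J/(m²·K).
ω = 2π / 86400 s = 7.27×10^-5 s⁻¹.
Phase lag φ = arctan(Cω/λ) = arctan(60.5/37.0) = 1.02 rad.
Time lag = φ / ω = 1.02 / 7.27×10^-5 = 14100 s = 3.90 hours.

3.90 hours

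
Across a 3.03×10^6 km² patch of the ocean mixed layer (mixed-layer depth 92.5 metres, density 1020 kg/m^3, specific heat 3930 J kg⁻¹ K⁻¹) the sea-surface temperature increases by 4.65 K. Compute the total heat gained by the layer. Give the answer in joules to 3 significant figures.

5.22×10^21 J

Areal heat capacity C = ρ c_p D = 1020 × 3930 × 92.5 = 3.71×10^8 J/(m^2 K).
Heat per unit area: q = C ΔT = 3.71×10^8 × 4.65 = 1.72×10^9 J/m².
Total heat: Q = q × A = 1.72×10^9 × (3.03×10^6 × 10⁶ m²) = 5.22×10^21 J.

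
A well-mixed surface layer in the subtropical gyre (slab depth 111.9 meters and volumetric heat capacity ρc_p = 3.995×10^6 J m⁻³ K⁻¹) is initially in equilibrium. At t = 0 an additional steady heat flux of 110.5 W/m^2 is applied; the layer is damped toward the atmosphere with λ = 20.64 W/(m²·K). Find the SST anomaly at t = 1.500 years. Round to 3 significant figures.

Areal heat capacity C = ρc_p × D = 3.995×10^6 × 111.9 = 4.47×10^8 J/(m^2 K).
τ = C / λ = 4.47×10^8 / 20.64 = 2.17×10^7 s.
Equilibrium anomaly ΔT_eq = F / λ = 110.5 / 20.64 = 5.35 K.
t = 1.500 years = 4.73×10^7 s, so t/τ = 2.19.
ΔT(t) = ΔT_eq (1 − e^(−t/τ)) = 5.35 × (1 − e^−2.19) = 4.75 K.

4.75 K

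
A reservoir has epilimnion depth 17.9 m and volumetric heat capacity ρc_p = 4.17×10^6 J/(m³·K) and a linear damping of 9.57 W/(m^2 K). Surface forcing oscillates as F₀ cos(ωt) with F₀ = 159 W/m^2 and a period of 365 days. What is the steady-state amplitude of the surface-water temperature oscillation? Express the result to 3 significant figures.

8.99 K

Areal heat capacity C = ρc_p × D = 4.17×10^6 × 17.9 = 7.46×10^7 J/(m^2 K).
Angular frequency ω = 2π / T = 2π / 3.15×10^7 s = 1.99×10^-7 s⁻¹.
√((Cω)² + λ²) = √((14.9)² + 9.57²) = 17.7 W/(m²·K).
Amplitude A = F₀ / √((Cω)²+λ²) = 159 / 17.7 = 8.99 K.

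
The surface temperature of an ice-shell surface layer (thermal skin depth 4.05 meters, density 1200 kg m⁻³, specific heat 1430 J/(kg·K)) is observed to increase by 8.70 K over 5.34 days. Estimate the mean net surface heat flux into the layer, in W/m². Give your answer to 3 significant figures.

131

Areal heat capacity C = ρ c_p D = 1200 × 1430 × 4.05 = 6.95×10^6 J/(m²·K).
Required heat per unit area: Q = C ΔT = 6.95×10^6 × 8.70 = 6.05×10^7 J/m².
Flux F = Q / Δt = 6.05×10^7 / 4.61×10^5 s = 131 W/m².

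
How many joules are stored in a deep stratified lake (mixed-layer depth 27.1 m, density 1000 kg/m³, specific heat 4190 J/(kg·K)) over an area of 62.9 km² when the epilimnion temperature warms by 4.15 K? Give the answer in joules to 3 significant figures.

2.96×10^16 J

Areal heat capacity C = ρ c_p D = 1000 × 4190 × 27.1 = 1.14×10^8 J/(m^2 K).
Heat per unit area: q = C ΔT = 1.14×10^8 × 4.15 = 4.71×10^8 J/m².
Total heat: Q = q × A = 4.71×10^8 × (62.9 × 10⁶ m²) = 2.96×10^16 J.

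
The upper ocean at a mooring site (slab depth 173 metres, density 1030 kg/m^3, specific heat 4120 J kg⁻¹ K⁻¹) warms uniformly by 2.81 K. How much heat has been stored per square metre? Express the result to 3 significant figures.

Areal heat capacity C = ρ c_p D = 1030 × 4120 × 173 = 7.34×10^8 J/(m^2 K).
ΔQ = C ΔT = 7.34×10^8 × 2.81 = 2.06×10^9 J/m².

2.06×10^9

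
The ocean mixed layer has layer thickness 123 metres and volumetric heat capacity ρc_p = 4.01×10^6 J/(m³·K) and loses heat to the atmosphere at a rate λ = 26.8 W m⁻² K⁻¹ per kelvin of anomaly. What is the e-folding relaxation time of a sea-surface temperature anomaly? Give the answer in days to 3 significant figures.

Areal heat capacity C = ρc_p × D = 4.01×10^6 × 123 = 4.93×10^8 J/(m²·K).
Relaxation time τ = C / λ = 4.93×10^8 / 26.8 = 1.84×10^7 s.
In days: 1.84×10^7 s / (86400 s/day) = 213 days.

213 days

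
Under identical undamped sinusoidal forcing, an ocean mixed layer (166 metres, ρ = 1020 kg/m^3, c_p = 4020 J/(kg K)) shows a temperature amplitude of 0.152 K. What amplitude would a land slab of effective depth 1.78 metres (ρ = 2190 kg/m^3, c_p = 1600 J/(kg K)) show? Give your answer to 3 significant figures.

C_ocean = 6.81×10^8 J/(m²·K); C_land = 6.24×10^6 J/(m²·K).
A ∝ 1/C ⇒ A_land = A_ocean × C_ocean/C_land = 0.152 × 109 = 16.6 K.

16.6 K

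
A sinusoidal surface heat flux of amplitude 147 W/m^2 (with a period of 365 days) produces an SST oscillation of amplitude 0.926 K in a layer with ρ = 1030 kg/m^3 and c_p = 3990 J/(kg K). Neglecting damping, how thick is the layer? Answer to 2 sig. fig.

ω = 2π / 3.15×10^7 s = 1.99×10^-7 s⁻¹.
Required C = F₀ / (A ω) = 147 / (0.926 × 1.99×10^-7) = 7.97×10^8 J/(m²·K).
D = C / (ρ c_p) = 7.97×10^8 / (1030 × 3990) = 194 m.

190 m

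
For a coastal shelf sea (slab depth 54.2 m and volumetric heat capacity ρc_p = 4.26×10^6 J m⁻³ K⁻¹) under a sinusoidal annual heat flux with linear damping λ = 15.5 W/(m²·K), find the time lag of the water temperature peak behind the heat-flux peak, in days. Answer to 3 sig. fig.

72.4 days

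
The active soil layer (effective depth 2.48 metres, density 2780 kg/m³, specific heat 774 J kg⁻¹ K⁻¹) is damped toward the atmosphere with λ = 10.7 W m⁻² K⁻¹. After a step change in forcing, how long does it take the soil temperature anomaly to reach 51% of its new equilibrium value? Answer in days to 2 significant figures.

4.1 days

Areal heat capacity C = ρ c_p D = 2780 × 774 × 2.48 = 5.34×10^6 J/(m^2 K).
τ = C / λ = 5.34×10^6 / 10.7 = 4.99×10^5 s.
Fraction reached: 1 − e^(−t/τ) = 0.51 ⇒ t = −τ ln(1 − 0.51) = τ × 0.713.
t = 3.56×10^5 s = 4.12 days.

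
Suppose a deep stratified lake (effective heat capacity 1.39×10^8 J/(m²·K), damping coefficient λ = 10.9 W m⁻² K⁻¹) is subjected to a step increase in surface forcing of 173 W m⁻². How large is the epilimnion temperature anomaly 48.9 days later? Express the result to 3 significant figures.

Areal heat capacity C = 1.39×10^8 J/(m²·K) (given).
τ = C / λ = 1.39×10^8 / 10.9 = 1.28×10^7 s.
Equilibrium anomaly ΔT_eq = F / λ = 173 / 10.9 = 15.9 K.
t = 48.9 days = 4.22×10^6 s, so t/τ = 0.331.
ΔT(t) = ΔT_eq (1 − e^(−t/τ)) = 15.9 × (1 − e^−0.331) = 4.48 K.

4.48 K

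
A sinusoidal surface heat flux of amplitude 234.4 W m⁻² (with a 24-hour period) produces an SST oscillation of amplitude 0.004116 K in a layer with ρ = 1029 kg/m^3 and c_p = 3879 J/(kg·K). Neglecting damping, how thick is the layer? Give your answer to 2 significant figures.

200 m

ω = 2π / 86400 s = 7.27×10^-5 s⁻¹.
Required C = F₀ / (A ω) = 234.4 / (0.004116 × 7.27×10^-5) = 7.83×10^8 J/(m²·K).
D = C / (ρ c_p) = 7.83×10^8 / (1029 × 3879) = 196 m.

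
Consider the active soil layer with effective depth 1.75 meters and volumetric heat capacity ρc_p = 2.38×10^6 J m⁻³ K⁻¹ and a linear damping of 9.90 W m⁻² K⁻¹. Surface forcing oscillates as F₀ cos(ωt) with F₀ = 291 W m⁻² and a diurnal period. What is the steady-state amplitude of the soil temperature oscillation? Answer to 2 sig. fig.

0.96 K

Areal heat capacity C = ρc_p × D = 2.38×10^6 × 1.75 = 4.16×10^6 J m⁻² K⁻¹.
Angular frequency ω = 2π / T = 2π / 86400 s = 7.27×10^-5 s⁻¹.
√((Cω)² + λ²) = √((303)² + 9.90²) = 303 W/(m²·K).
Amplitude A = F₀ / √((Cω)²+λ²) = 291 / 303 = 0.960 K.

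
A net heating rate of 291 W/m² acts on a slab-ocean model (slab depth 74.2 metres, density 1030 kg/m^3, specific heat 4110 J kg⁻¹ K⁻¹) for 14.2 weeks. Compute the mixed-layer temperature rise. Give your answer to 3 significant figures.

Areal heat capacity C = ρ c_p D = 1030 × 4110 × 74.2 = 3.14×10^8 J/(m²·K).
Net heat input Q = F Δt = 291 × (14.2 weeks × 6.048×10^5 s/week) = 2.50×10^9 J/m².
ΔT = Q / C = 2.50×10^9 / 3.14×10^8 = 7.96 K.

7.96 K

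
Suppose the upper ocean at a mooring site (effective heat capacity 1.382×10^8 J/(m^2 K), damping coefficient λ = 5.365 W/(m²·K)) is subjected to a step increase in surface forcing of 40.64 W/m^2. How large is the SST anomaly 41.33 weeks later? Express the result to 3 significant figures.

4.70 K

Areal heat capacity C = 1.382×10^8 J/(m^2 K) (given).
τ = C / λ = 1.38×10^8 / 5.365 = 2.58×10^7 s.
Equilibrium anomaly ΔT_eq = F / λ = 40.64 / 5.365 = 7.58 K.
t = 41.33 weeks = 2.50×10^7 s, so t/τ = 0.970.
ΔT(t) = ΔT_eq (1 − e^(−t/τ)) = 7.58 × (1 − e^−0.970) = 4.70 K.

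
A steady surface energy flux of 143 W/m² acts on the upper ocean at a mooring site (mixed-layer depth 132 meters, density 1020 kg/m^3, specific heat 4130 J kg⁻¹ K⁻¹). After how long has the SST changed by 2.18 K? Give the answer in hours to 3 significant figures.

2350 hours

Areal heat capacity C = ρ c_p D = 1020 × 4130 × 132 = 5.56×10^8 J m⁻² K⁻¹.
Time required: Δt = C ΔT / F = 5.56×10^8 × 2.18 / 143 = 8.48×10^6 s.
In hours: 8.48×10^6 s / (3600 s/hour) = 2350 hours.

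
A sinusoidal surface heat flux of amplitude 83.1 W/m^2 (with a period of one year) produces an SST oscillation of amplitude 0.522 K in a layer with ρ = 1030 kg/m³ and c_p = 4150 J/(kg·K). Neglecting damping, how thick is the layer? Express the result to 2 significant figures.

ω = 2π / 3.15×10^7 s = 1.99×10^-7 s⁻¹.
Required C = F₀ / (A ω) = 83.1 / (0.522 × 1.99×10^-7) = 7.99×10^8 J/(m²·K).
D = C / (ρ c_p) = 7.99×10^8 / (1030 × 4150) = 187 m.

190 m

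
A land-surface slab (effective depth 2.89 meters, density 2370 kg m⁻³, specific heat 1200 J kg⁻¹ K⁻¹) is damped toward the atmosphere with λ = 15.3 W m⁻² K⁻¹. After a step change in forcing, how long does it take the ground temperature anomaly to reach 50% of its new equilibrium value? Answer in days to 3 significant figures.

Areal heat capacity C = ρ c_p D = 2370 × 1200 × 2.89 = 8.22×10^6 J m⁻² K⁻¹.
τ = C / λ = 8.22×10^6 / 15.3 = 5.37×10^5 s.
Fraction reached: 1 − e^(−t/τ) = 0.50 ⇒ t = −τ ln(1 − 0.50) = τ × 0.693.
t = 3.72×10^5 s = 4.31 days.

4.31 days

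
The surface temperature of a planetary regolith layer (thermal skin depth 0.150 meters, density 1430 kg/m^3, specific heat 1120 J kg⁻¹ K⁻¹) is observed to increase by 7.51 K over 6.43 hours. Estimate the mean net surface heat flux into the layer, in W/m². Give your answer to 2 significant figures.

78

Areal heat capacity C = ρ c_p D = 1430 × 1120 × 0.150 = 2.40×10^5 J m⁻² K⁻¹.
Required heat per unit area: Q = C ΔT = 2.40×10^5 × 7.51 = 1.80×10^6 J/m².
Flux F = Q / Δt = 1.80×10^6 / 23100 s = 77.9 W/m².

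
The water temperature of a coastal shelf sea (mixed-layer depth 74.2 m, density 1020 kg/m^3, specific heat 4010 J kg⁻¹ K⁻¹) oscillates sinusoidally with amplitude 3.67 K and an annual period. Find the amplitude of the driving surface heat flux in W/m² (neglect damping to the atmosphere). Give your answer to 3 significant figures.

Areal heat capacity C = ρ c_p D = 1020 × 4010 × 74.2 = 3.03×10^8 J m⁻² K⁻¹.
ω = 2π / 3.15×10^7 s = 1.99×10^-7 s⁻¹.
Cω = 3.03×10^8 × 1.99×10^-7 = 60.5 W/(m²·K).
F₀ = A × Cω = 3.67 × 60.5 = 222 W/m².

222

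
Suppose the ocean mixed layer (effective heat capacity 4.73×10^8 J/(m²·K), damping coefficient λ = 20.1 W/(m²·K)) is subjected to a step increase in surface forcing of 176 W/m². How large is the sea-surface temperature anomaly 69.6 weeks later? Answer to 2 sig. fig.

Areal heat capacity C = 4.73×10^8 J/(m²·K) (given).
τ = C / λ = 4.73×10^8 / 20.1 = 2.35×10^7 s.
Equilibrium anomaly ΔT_eq = F / λ = 176 / 20.1 = 8.76 K.
t = 69.6 weeks = 4.21×10^7 s, so t/τ = 1.79.
ΔT(t) = ΔT_eq (1 − e^(−t/τ)) = 8.76 × (1 − e^−1.79) = 7.29 K.

7.3 K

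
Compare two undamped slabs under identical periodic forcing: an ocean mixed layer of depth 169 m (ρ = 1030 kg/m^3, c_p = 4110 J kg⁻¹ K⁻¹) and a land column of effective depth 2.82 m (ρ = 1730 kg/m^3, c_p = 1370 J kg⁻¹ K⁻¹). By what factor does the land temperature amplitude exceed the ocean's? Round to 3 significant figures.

C_ocean = 1030 × 4110 × 169 = 7.15×10^8 J/(m²·K).
C_land = 1730 × 1370 × 2.82 = 6.68×10^6 J/(m²·K).
Undamped amplitude ∝ 1/C, so A_land/A_ocean = C_ocean/C_land = 107.

107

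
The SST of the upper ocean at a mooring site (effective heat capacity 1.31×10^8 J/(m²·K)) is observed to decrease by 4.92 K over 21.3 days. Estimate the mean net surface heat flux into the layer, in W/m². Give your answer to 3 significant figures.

-350

Areal heat capacity C = 1.31×10^8 J/(m²·K) (given).
Required heat per unit area: Q = C ΔT = 1.31×10^8 × -4.92 = -6.45×10^8 J/m².
Flux F = Q / Δt = -6.45×10^8 / 1.84×10^6 s = -350 W/m².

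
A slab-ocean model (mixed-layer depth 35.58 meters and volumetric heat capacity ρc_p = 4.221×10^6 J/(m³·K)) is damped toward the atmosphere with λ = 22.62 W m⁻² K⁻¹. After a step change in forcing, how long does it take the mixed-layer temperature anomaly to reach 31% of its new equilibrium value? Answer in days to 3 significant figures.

28.5 days

Areal heat capacity C = ρc_p × D = 4.221×10^6 × 35.58 = 1.50×10^8 J/(m^2 K).
τ = C / λ = 1.50×10^8 / 22.62 = 6.64×10^6 s.
Fraction reached: 1 − e^(−t/τ) = 0.31 ⇒ t = −τ ln(1 − 0.31) = τ × 0.371.
t = 2.46×10^6 s = 28.5 days.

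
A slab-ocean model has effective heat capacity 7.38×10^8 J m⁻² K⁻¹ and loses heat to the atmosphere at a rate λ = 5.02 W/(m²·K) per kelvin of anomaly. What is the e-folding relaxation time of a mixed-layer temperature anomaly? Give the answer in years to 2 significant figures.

4.7 years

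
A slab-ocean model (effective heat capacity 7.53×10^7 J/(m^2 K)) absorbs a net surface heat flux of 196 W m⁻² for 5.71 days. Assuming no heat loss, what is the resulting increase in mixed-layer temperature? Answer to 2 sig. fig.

1.3 K

Areal heat capacity C = 7.53×10^7 J/(m^2 K) (given).
Net heat input Q = F Δt = 196 × (5.71 days × 86400 s/day) = 9.67×10^7 J/m².
ΔT = Q / C = 9.67×10^7 / 7.53×10^7 = 1.28 K.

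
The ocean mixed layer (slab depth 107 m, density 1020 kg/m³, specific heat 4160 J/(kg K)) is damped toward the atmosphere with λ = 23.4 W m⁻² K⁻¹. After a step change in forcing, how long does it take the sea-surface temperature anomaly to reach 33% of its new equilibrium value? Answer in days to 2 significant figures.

Areal heat capacity C = ρ c_p D = 1020 × 4160 × 107 = 4.54×10^8 J/(m²·K).
τ = C / λ = 4.54×10^8 / 23.4 = 1.94×10^7 s.
Fraction reached: 1 − e^(−t/τ) = 0.33 ⇒ t = −τ ln(1 − 0.33) = τ × 0.400.
t = 7.77×10^6 s = 89.9 days.

90 days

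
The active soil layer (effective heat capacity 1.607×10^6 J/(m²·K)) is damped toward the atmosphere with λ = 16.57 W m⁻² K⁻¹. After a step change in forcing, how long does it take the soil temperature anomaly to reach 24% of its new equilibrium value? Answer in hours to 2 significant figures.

7.4 hours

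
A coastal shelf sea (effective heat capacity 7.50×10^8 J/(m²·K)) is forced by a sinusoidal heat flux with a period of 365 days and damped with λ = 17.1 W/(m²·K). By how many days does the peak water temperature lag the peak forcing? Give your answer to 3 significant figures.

Areal heat capacity C = 7.50×10^8 J/(m²·K) (given).
ω = 2π / 3.15×10^7 s = 1.99×10^-7 s⁻¹.
Phase lag φ = arctan(Cω/λ) = arctan(149/17.1) = 1.46 rad.
Time lag = φ / ω = 1.46 / 1.99×10^-7 = 7.31×10^6 s = 84.6 days.

84.6 days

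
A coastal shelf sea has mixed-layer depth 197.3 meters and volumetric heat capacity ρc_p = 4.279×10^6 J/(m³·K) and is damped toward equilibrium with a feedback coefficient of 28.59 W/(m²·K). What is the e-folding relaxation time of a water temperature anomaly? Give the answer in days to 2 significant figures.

Areal heat capacity C = ρc_p × D = 4.279×10^6 × 197.3 = 8.44×10^8 J m⁻² K⁻¹.
Relaxation time τ = C / λ = 8.44×10^8 / 28.59 = 2.95×10^7 s.
In days: 2.95×10^7 s / (86400 s/day) = 342 days.

340 days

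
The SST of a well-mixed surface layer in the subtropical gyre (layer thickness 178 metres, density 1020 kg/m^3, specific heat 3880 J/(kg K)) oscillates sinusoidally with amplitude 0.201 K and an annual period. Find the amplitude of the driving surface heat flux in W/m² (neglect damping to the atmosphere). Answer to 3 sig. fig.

Areal heat capacity C = ρ c_p D = 1020 × 3880 × 178 = 7.04×10^8 J m⁻² K⁻¹.
ω = 2π / 3.15×10^7 s = 1.99×10^-7 s⁻¹.
Cω = 7.04×10^8 × 1.99×10^-7 = 140 W/(m²·K).
F₀ = A × Cω = 0.201 × 140 = 28.2 W/m².

28.2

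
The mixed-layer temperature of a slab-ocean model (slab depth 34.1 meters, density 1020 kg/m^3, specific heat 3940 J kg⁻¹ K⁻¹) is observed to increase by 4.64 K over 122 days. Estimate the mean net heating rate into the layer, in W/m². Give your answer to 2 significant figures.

Areal heat capacity C = ρ c_p D = 1020 × 3940 × 34.1 = 1.37×10^8 J/(m^2 K).
Required heat per unit area: Q = C ΔT = 1.37×10^8 × 4.64 = 6.36×10^8 J/m².
Flux F = Q / Δt = 6.36×10^8 / 1.05×10^7 s = 60.3 W/m².

60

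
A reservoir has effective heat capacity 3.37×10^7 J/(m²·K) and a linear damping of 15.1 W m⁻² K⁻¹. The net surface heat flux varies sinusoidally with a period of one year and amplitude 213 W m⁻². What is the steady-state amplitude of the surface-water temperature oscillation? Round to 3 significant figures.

Areal heat capacity C = 3.37×10^7 J/(m²·K) (given).
Angular frequency ω = 2π / T = 2π / 3.15×10^7 s = 1.99×10^-7 s⁻¹.
√((Cω)² + λ²) = √((6.71)² + 15.1²) = 16.5 W/(m²·K).
Amplitude A = F₀ / √((Cω)²+λ²) = 213 / 16.5 = 12.9 K.

12.9 K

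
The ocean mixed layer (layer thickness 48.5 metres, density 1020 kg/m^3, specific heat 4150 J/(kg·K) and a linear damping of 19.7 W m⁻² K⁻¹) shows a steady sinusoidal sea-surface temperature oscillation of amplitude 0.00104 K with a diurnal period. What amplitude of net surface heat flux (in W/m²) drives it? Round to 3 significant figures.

15.5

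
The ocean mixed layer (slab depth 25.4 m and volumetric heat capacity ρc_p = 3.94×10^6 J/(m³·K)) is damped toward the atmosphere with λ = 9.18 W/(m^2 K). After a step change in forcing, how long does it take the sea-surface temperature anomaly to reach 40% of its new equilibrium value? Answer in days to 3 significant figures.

64.5 days

Areal heat capacity C = ρc_p × D = 3.94×10^6 × 25.4 = 1.00×10^8 J/(m^2 K).
τ = C / λ = 1.00×10^8 / 9.18 = 1.09×10^7 s.
Fraction reached: 1 − e^(−t/τ) = 0.40 ⇒ t = −τ ln(1 − 0.40) = τ × 0.511.
t = 5.57×10^6 s = 64.5 days.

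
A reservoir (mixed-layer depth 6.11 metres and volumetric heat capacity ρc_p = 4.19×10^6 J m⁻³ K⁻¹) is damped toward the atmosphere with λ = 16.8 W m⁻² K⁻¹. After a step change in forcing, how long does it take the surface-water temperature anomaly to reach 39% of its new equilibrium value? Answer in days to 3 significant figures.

8.72 days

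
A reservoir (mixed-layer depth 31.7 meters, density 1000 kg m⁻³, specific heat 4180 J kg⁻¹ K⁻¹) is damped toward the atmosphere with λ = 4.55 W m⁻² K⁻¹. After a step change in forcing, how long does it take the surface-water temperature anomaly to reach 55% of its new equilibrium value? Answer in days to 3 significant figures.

269 days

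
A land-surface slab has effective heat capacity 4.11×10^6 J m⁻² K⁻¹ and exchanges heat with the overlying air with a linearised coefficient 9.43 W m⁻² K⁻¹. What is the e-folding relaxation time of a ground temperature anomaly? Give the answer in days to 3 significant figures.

Areal heat capacity C = 4.11×10^6 J m⁻² K⁻¹ (given).
Relaxation time τ = C / λ = 4.11×10^6 / 9.43 = 4.36×10^5 s.
In days: 4.36×10^5 s / (86400 s/day) = 5.04 days.

5.04 days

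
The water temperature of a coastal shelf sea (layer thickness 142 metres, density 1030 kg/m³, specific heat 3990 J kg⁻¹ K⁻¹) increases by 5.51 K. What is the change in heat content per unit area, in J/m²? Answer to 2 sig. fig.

Areal heat capacity C = ρ c_p D = 1030 × 3990 × 142 = 5.84×10^8 J/(m²·K).
ΔQ = C ΔT = 5.84×10^8 × 5.51 = 3.22×10^9 J/m².

3.2×10^9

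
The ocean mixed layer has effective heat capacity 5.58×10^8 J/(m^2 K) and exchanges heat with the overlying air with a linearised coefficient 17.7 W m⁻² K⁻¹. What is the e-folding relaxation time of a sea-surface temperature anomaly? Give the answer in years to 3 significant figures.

0.999 years

Areal heat capacity C = 5.58×10^8 J/(m^2 K) (given).
Relaxation time τ = C / λ = 5.58×10^8 / 17.7 = 3.15×10^7 s.
In years: 3.15×10^7 s / (3.156×10^7 s/year) = 0.999 years.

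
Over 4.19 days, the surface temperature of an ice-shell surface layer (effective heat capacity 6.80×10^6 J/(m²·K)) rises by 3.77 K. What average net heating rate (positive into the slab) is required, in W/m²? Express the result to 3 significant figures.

Areal heat capacity C = 6.80×10^6 J/(m²·K) (given).
Required heat per unit area: Q = C ΔT = 6.80×10^6 × 3.77 = 2.56×10^7 J/m².
Flux F = Q / Δt = 2.56×10^7 / 3.62×10^5 s = 70.8 W/m².

70.8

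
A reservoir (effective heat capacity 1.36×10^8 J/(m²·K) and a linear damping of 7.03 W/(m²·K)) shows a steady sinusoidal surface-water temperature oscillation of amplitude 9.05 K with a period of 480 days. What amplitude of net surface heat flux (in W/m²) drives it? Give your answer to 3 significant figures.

197

Areal heat capacity C = 1.36×10^8 J/(m²·K) (given).
ω = 2π / 4.15×10^7 s = 1.52×10^-7 s⁻¹.
√((Cω)² + λ²) = √((20.6)² + 7.03²) = 21.8 W/(m²·K).
F₀ = A × √((Cω)²+λ²) = 9.05 × 21.8 = 197 W/m².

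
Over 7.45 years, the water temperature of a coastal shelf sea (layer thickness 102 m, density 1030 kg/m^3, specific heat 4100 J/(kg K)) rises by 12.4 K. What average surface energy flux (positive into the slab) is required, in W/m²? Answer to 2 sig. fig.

23

Areal heat capacity C = ρ c_p D = 1030 × 4100 × 102 = 4.31×10^8 J/(m^2 K).
Required heat per unit area: Q = C ΔT = 4.31×10^8 × 12.4 = 5.34×10^9 J/m².
Flux F = Q / Δt = 5.34×10^9 / 2.35×10^8 s = 22.7 W/m².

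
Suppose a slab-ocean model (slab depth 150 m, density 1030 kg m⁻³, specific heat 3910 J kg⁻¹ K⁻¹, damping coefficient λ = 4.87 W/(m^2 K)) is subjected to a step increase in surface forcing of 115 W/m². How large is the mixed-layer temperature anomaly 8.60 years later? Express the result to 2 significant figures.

Areal heat capacity C = ρ c_p D = 1030 × 3910 × 150 = 6.04×10^8 J/(m^2 K).
τ = C / λ = 6.04×10^8 / 4.87 = 1.24×10^8 s.
Equilibrium anomaly ΔT_eq = F / λ = 115 / 4.87 = 23.6 K.
t = 8.60 years = 2.71×10^8 s, so t/τ = 2.19.
ΔT(t) = ΔT_eq (1 − e^(−t/τ)) = 23.6 × (1 − e^−2.19) = 21.0 K.

21 K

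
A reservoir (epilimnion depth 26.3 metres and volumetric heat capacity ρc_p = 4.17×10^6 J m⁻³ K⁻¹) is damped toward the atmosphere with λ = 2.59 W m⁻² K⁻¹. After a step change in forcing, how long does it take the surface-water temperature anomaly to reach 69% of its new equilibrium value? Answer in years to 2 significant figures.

Areal heat capacity C = ρc_p × D = 4.17×10^6 × 26.3 = 1.10×10^8 J m⁻² K⁻¹.
τ = C / λ = 1.10×10^8 / 2.59 = 4.23×10^7 s.
Fraction reached: 1 − e^(−t/τ) = 0.69 ⇒ t = −τ ln(1 − 0.69) = τ × 1.17.
t = 4.96×10^7 s = 1.57 years.

1.6 years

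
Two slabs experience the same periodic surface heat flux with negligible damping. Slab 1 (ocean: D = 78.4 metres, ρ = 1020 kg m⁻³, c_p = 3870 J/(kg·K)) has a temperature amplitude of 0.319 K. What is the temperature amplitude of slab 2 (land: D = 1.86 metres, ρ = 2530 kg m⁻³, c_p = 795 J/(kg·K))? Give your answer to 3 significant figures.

C_ocean = 3.09×10^8 J/(m²·K); C_land = 3.74×10^6 J/(m²·K).
A ∝ 1/C ⇒ A_land = A_ocean × C_ocean/C_land = 0.319 × 82.7 = 26.4 K.

26.4 K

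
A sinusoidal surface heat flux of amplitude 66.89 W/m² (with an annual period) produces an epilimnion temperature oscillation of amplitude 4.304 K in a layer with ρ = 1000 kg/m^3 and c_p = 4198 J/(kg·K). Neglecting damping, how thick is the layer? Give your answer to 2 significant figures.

19 m

ω = 2π / 3.15×10^7 s = 1.99×10^-7 s⁻¹.
Required C = F₀ / (A ω) = 66.89 / (4.304 × 1.99×10^-7) = 7.80×10^7 J/(m²·K).
D = C / (ρ c_p) = 7.80×10^7 / (1000 × 4198) = 18.6 m.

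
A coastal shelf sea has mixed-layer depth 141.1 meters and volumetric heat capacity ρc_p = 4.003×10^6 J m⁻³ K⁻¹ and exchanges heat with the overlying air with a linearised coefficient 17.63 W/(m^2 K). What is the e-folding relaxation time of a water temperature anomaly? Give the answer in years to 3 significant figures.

Areal heat capacity C = ρc_p × D = 4.003×10^6 × 141.1 = 5.65×10^8 J/(m²·K).
Relaxation time τ = C / λ = 5.65×10^8 / 17.63 = 3.20×10^7 s.
In years: 3.20×10^7 s / (3.156×10^7 s/year) = 1.02 years.

1.02 years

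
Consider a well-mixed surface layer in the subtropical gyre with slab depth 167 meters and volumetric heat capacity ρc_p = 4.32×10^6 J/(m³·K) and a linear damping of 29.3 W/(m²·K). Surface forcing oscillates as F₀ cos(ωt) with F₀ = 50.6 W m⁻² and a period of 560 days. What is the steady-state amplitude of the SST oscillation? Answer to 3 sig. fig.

Areal heat capacity C = ρc_p × D = 4.32×10^6 × 167 = 7.21×10^8 J/(m^2 K).
Angular frequency ω = 2π / T = 2π / 4.84×10^7 s = 1.30×10^-7 s⁻¹.
√((Cω)² + λ²) = √((93.7)² + 29.3²) = 98.2 W/(m²·K).
Amplitude A = F₀ / √((Cω)²+λ²) = 50.6 / 98.2 = 0.515 K.

0.515 K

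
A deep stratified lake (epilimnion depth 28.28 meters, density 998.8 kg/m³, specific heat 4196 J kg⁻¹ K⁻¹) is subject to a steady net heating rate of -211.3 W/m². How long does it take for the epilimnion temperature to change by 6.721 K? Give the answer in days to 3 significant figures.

Areal heat capacity C = ρ c_p D = 998.8 × 4196 × 28.28 = 1.19×10^8 J/(m²·K).
Time required: Δt = C ΔT / F = 1.19×10^8 × -6.721 / -211.3 = 3.77×10^6 s.
In days: 3.77×10^6 s / (86400 s/day) = 43.6 days.

43.6 days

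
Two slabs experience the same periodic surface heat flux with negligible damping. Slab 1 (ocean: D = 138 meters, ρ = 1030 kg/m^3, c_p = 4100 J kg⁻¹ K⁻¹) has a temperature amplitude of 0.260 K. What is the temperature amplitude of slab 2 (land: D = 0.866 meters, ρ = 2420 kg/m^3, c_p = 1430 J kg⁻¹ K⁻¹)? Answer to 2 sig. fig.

C_ocean = 5.83×10^8 J/(m²·K); C_land = 3.00×10^6 J/(m²·K).
A ∝ 1/C ⇒ A_land = A_ocean × C_ocean/C_land = 0.260 × 194 = 50.6 K.

51 K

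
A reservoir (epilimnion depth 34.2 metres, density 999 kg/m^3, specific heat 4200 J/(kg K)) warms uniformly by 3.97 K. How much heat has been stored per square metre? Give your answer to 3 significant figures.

Areal heat capacity C = ρ c_p D = 999 × 4200 × 34.2 = 1.43×10^8 J/(m^2 K).
ΔQ = C ΔT = 1.43×10^8 × 3.97 = 5.70×10^8 J/m².

5.70×10^8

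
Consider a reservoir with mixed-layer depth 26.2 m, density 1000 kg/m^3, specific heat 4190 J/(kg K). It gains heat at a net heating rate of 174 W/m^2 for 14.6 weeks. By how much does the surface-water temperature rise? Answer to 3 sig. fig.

Areal heat capacity C = ρ c_p D = 1000 × 4190 × 26.2 = 1.10×10^8 J m⁻² K⁻¹.
Net heat input Q = F Δt = 174 × (14.6 weeks × 6.048×10^5 s/week) = 1.54×10^9 J/m².
ΔT = Q / C = 1.54×10^9 / 1.10×10^8 = 14.0 K.

14.0 K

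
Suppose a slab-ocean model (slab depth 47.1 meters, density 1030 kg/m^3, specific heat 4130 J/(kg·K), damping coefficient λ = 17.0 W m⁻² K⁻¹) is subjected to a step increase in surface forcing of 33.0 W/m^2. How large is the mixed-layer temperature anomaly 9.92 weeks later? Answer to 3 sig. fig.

0.774 K

Areal heat capacity C = ρ c_p D = 1030 × 4130 × 47.1 = 2.00×10^8 J/(m^2 K).
τ = C / λ = 2.00×10^8 / 17.0 = 1.18×10^7 s.
Equilibrium anomaly ΔT_eq = F / λ = 33.0 / 17.0 = 1.94 K.
t = 9.92 weeks = 6.00×10^6 s, so t/τ = 0.509.
ΔT(t) = ΔT_eq (1 − e^(−t/τ)) = 1.94 × (1 − e^−0.509) = 0.774 K.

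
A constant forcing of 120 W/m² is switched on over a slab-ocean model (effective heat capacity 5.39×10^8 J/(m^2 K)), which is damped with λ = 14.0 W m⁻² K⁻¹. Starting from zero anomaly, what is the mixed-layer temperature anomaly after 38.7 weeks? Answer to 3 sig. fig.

3.90 K

Areal heat capacity C = 5.39×10^8 J/(m^2 K) (given).
τ = C / λ = 5.39×10^8 / 14.0 = 3.85×10^7 s.
Equilibrium anomaly ΔT_eq = F / λ = 120 / 14.0 = 8.57 K.
t = 38.7 weeks = 2.34×10^7 s, so t/τ = 0.608.
ΔT(t) = ΔT_eq (1 − e^(−t/τ)) = 8.57 × (1 − e^−0.608) = 3.90 K.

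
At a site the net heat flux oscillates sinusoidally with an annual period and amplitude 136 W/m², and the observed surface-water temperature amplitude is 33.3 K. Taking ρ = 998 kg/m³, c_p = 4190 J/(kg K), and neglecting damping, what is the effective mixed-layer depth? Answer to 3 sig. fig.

4.90 m

ω = 2π / 3.15×10^7 s = 1.99×10^-7 s⁻¹.
Required C = F₀ / (A ω) = 136 / (33.3 × 1.99×10^-7) = 2.05×10^7 J/(m²·K).
D = C / (ρ c_p) = 2.05×10^7 / (998 × 4190) = 4.90 m.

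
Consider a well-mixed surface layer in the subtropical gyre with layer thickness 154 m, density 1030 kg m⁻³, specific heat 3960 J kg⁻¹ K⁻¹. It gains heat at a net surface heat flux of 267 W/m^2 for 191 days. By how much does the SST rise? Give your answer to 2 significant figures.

7.0 K

Areal heat capacity C = ρ c_p D = 1030 × 3960 × 154 = 6.28×10^8 J m⁻² K⁻¹.
Net heat input Q = F Δt = 267 × (191 days × 86400 s/day) = 4.41×10^9 J/m².
ΔT = Q / C = 4.41×10^9 / 6.28×10^8 = 7.01 K.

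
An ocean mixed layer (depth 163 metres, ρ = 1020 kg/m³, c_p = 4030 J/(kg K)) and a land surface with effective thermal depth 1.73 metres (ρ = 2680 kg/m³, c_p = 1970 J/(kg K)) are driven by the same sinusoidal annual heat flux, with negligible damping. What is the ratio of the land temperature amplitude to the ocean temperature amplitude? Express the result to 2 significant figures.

C_ocean = 1020 × 4030 × 163 = 6.70×10^8 J/(m²·K).
C_land = 2680 × 1970 × 1.73 = 9.13×10^6 J/(m²·K).
Undamped amplitude ∝ 1/C, so A_land/A_ocean = C_ocean/C_land = 73.4.

73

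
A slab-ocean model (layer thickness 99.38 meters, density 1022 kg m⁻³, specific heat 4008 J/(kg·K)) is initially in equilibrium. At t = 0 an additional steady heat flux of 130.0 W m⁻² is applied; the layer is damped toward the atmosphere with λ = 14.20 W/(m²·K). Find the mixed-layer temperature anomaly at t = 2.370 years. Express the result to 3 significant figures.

8.48 K

Areal heat capacity C = ρ c_p D = 1022 × 4008 × 99.38 = 4.07×10^8 J/(m²·K).
τ = C / λ = 4.07×10^8 / 14.20 = 2.87×10^7 s.
Equilibrium anomaly ΔT_eq = F / λ = 130.0 / 14.20 = 9.15 K.
t = 2.370 years = 7.48×10^7 s, so t/τ = 2.61.
ΔT(t) = ΔT_eq (1 − e^(−t/τ)) = 9.15 × (1 − e^−2.61) = 8.48 K.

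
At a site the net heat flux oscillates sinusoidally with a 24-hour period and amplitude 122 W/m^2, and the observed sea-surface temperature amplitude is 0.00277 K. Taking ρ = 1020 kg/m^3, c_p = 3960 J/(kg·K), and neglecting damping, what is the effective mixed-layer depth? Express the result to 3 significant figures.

150 m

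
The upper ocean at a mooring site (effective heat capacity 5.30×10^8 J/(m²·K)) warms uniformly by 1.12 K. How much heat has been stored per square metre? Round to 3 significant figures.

5.94×10^8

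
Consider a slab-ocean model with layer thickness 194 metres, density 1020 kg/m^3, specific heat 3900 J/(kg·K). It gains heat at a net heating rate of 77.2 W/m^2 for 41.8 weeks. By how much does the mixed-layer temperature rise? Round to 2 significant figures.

2.5 K

Areal heat capacity C = ρ c_p D = 1020 × 3900 × 194 = 7.72×10^8 J/(m²·K).
Net heat input Q = F Δt = 77.2 × (41.8 weeks × 6.048×10^5 s/week) = 1.95×10^9 J/m².
ΔT = Q / C = 1.95×10^9 / 7.72×10^8 = 2.53 K.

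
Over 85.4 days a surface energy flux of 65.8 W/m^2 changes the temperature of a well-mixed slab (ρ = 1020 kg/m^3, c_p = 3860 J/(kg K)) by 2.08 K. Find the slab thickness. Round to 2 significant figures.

59 m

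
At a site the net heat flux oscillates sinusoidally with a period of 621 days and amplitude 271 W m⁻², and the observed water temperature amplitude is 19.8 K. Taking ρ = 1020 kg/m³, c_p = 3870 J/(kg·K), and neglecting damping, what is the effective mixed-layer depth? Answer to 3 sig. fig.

29.6 m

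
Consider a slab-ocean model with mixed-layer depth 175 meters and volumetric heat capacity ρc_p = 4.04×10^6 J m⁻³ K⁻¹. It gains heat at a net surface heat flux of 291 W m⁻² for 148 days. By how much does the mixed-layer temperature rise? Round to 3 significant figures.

Areal heat capacity C = ρc_p × D = 4.04×10^6 × 175 = 7.07×10^8 J/(m²·K).
Net heat input Q = F Δt = 291 × (148 days × 86400 s/day) = 3.72×10^9 J/m².
ΔT = Q / C = 3.72×10^9 / 7.07×10^8 = 5.26 K.

5.26 K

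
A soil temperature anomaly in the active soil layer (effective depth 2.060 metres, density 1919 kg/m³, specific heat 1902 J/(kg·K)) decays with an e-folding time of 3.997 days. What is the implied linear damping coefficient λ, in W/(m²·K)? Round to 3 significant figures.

21.8

Areal heat capacity C = ρ c_p D = 1919 × 1902 × 2.060 = 7.52×10^6 J m⁻² K⁻¹.
τ = 3.997 days = 3.45×10^5 s.
λ = C / τ = 7.52×10^6 / 3.45×10^5 = 21.8 W/(m²·K).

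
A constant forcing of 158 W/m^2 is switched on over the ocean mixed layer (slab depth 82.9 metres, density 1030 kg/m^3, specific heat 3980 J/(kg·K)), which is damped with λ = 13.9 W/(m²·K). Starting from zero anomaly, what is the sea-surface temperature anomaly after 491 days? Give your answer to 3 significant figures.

Areal heat capacity C = ρ c_p D = 1030 × 3980 × 82.9 = 3.40×10^8 J/(m²·K).
τ = C / λ = 3.40×10^8 / 13.9 = 2.44×10^7 s.
Equilibrium anomaly ΔT_eq = F / λ = 158 / 13.9 = 11.4 K.
t = 491 days = 4.24×10^7 s, so t/τ = 1.74.
ΔT(t) = ΔT_eq (1 − e^(−t/τ)) = 11.4 × (1 − e^−1.74) = 9.36 K.

9.36 K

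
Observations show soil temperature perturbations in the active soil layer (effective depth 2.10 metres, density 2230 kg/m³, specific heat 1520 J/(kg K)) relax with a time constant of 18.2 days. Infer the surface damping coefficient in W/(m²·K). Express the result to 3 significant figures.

Areal heat capacity C = ρ c_p D = 2230 × 1520 × 2.10 = 7.12×10^6 J/(m²·K).
τ = 18.2 days = 1.57×10^6 s.
λ = C / τ = 7.12×10^6 / 1.57×10^6 = 4.53 W/(m²·K).

4.53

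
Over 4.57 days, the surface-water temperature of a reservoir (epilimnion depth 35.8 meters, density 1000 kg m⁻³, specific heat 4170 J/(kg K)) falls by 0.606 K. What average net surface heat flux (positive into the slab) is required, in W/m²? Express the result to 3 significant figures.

Areal heat capacity C = ρ c_p D = 1000 × 4170 × 35.8 = 1.49×10^8 J m⁻² K⁻¹.
Required heat per unit area: Q = C ΔT = 1.49×10^8 × -0.606 = -9.05×10^7 J/m².
Flux F = Q / Δt = -9.05×10^7 / 3.95×10^5 s = -229 W/m².

-229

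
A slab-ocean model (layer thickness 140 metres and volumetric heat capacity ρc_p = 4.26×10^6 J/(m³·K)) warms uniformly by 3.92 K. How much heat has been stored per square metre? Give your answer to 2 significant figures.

Areal heat capacity C = ρc_p × D = 4.26×10^6 × 140 = 5.96×10^8 J/(m²·K).
ΔQ = C ΔT = 5.96×10^8 × 3.92 = 2.34×10^9 J/m².

2.3×10^9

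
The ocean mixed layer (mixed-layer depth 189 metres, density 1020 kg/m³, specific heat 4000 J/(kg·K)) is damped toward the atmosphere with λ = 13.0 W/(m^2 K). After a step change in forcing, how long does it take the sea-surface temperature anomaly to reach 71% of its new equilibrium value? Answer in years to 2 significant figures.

2.3 years

Areal heat capacity C = ρ c_p D = 1020 × 4000 × 189 = 7.71×10^8 J/(m^2 K).
τ = C / λ = 7.71×10^8 / 13.0 = 5.93×10^7 s.
Fraction reached: 1 − e^(−t/τ) = 0.71 ⇒ t = −τ ln(1 − 0.71) = τ × 1.24.
t = 7.34×10^7 s = 2.33 years.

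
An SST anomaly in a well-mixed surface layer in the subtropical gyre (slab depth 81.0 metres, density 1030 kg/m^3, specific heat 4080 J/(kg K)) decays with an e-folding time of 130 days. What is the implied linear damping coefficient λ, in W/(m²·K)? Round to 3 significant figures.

30.3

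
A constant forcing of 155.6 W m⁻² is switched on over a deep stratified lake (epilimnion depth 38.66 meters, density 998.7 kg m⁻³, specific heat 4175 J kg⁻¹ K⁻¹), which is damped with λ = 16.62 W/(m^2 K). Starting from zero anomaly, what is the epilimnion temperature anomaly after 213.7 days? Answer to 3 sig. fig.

7.97 K

Areal heat capacity C = ρ c_p D = 998.7 × 4175 × 38.66 = 1.61×10^8 J/(m²·K).
τ = C / λ = 1.61×10^8 / 16.62 = 9.70×10^6 s.
Equilibrium anomaly ΔT_eq = F / λ = 155.6 / 16.62 = 9.36 K.
t = 213.7 days = 1.85×10^7 s, so t/τ = 1.90.
ΔT(t) = ΔT_eq (1 − e^(−t/τ)) = 9.36 × (1 − e^−1.90) = 7.97 K.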